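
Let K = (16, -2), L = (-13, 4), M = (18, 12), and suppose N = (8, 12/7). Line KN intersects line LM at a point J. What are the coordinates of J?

(-8/3, 20/3)

Barycentric coordinates of N with respect to KLM: (4/7, 2/7, 1/7).
On side LM the K-coordinate is zero; dropping N's K-weight 4/7 and renormalizing the remaining 2/7 : 1/7 gives weights 2/3, 1/3 on L, M.
J = (2/3)·(-13, 4) + (1/3)·(18, 12) = (-8/3, 20/3).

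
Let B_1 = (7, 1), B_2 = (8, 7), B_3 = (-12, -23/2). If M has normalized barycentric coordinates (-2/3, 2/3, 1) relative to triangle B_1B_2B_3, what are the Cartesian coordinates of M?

(-34/3, -15/2)

M = (-2/3)·B_1 + (2/3)·B_2 + 1·B_3.
x-coordinate: (-2/3)·7 + (2/3)·8 + 1·(-12) = -34/3.
y-coordinate: (-2/3)·1 + (2/3)·7 + 1·(-23/2) = -15/2.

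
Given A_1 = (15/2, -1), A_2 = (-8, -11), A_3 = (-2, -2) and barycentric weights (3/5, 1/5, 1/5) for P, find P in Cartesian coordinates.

(5/2, -16/5)

P = (3/5)·A_1 + (1/5)·A_2 + (1/5)·A_3.
x-coordinate: (3/5)·(15/2) + (1/5)·(-8) + (1/5)·(-2) = 5/2.
y-coordinate: (3/5)·(-1) + (1/5)·(-11) + (1/5)·(-2) = -16/5.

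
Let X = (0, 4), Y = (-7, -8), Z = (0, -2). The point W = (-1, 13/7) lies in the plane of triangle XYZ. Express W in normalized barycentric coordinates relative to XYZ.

(11/14, 1/7, 1/14)

Signed area of the reference triangle: [XYZ] = ½·(0·(-8−(-2)) + (-7)·(-2−4) + 0·(4−(-8))) = ½·(0 + 42 + 0) = 21.
[WYZ] = ½·((-1)·(-8−(-2)) + (-7)·(-2−(13/7)) + 0·(13/7−(-8))) = ½·(6 + 27 + 0) = 33/2, so the X-coordinate is (33/2)/21 = 11/14.
[XWZ] = ½·(0·(13/7−(-2)) + (-1)·(-2−4) + 0·(4−(13/7))) = ½·(0 + 6 + 0) = 3, so the Y-coordinate is 1/7.
[XYW] = ½·(0·(-8−(13/7)) + (-7)·(13/7−4) + (-1)·(4−(-8))) = ½·(0 + 15 − 12) = 3/2, so the Z-coordinate is 1/14.
Check: 11/14 + 1/7 + 1/14 = 1.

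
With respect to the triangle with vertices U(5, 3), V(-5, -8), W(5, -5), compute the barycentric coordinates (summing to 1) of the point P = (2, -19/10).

Signed area of the reference triangle: [UVW] = ½·(5·(-8−(-5)) + (-5)·(-5−3) + 5·(3−(-8))) = ½·(-15 + 40 + 55) = 40.
[PVW] = ½·(2·(-8−(-5)) + (-5)·(-5−(-19/10)) + 5·(-19/10−(-8))) = ½·(-6 + 31/2 + 61/2) = 20, so the U-coordinate is 20/40 = 1/2.
[UPW] = ½·(5·(-19/10−(-5)) + 2·(-5−3) + 5·(3−(-19/10))) = ½·(31/2 − 16 + 49/2) = 12, so the V-coordinate is 3/10.
[UVP] = ½·(5·(-8−(-19/10)) + (-5)·(-19/10−3) + 2·(3−(-8))) = ½·(-61/2 + 49/2 + 22) = 8, so the W-coordinate is 1/5.
Check: 1/2 + 3/10 + 1/5 = 1.

(1/2, 3/10, 1/5)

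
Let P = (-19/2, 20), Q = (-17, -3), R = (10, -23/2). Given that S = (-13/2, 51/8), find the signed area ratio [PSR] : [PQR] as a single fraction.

[PQR] = ½·((-19/2)·(-3−(-23/2)) + (-17)·(-23/2−20) + 10·(20−(-3))) = ½·(-323/4 + 1071/2 + 230) = 2739/8.
[PSR] = ½·((-19/2)·(51/8−(-23/2)) + (-13/2)·(-23/2−20) + 10·(20−(51/8))) = ½·(-2717/16 + 819/4 + 545/4) = 2739/32, so the ratio is (2739/32)/(2739/8) = 1/4.

1/4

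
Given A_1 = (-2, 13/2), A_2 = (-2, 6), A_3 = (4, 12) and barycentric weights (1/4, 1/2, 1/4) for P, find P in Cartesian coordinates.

P = (1/4)·A_1 + (1/2)·A_2 + (1/4)·A_3.
x-coordinate: (1/4)·(-2) + (1/2)·(-2) + (1/4)·4 = -1/2.
y-coordinate: (1/4)·(13/2) + (1/2)·6 + (1/4)·12 = 61/8.

(-1/2, 61/8)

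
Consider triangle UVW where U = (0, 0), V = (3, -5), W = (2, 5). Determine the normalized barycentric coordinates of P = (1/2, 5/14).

Signed area of the reference triangle: [UVW] = ½·(0·(-5−5) + 3·(5−0) + 2·(0−(-5))) = ½·(0 + 15 + 10) = 25/2.
[PVW] = ½·((1/2)·(-5−5) + 3·(5−(5/14)) + 2·(5/14−(-5))) = ½·(-5 + 195/14 + 75/7) = 275/28, so the U-coordinate is (275/28)/(25/2) = 11/14.
[UPW] = ½·(0·(5/14−5) + (1/2)·(5−0) + 2·(0−(5/14))) = ½·(0 + 5/2 − 5/7) = 25/28, so the V-coordinate is 1/14.
[UVP] = ½·(0·(-5−(5/14)) + 3·(5/14−0) + (1/2)·(0−(-5))) = ½·(0 + 15/14 + 5/2) = 25/14, so the W-coordinate is 1/7.

(11/14, 1/14, 1/7)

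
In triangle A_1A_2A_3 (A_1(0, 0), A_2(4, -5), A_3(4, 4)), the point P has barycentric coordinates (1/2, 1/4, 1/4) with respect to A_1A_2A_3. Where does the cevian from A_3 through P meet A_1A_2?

(4/3, -5/3)

Line A_3P meets A_1A_2 where the A_3-coordinate vanishes; zeroing P's A_3-weight and renormalizing leaves A_1, A_2-weights 1/2 : 1/4 → (2/3, 1/3).
So Q = (2/3)·A_1 + (1/3)·A_2 = (4/3, -5/3).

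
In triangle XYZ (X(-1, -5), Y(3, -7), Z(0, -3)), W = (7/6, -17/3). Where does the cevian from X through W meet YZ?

(9/4, -6)

Barycentric coordinates of W with respect to XYZ: (1/3, 1/2, 1/6).
On side YZ the X-coordinate is zero; dropping W's X-weight 1/3 and renormalizing the remaining 1/2 : 1/6 gives weights 3/4, 1/4 on Y, Z.
V = (3/4)·(3, -7) + (1/4)·(0, -3) = (9/4, -6).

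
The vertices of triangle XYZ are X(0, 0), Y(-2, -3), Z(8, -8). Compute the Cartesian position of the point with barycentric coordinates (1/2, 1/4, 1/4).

(3/2, -11/4)

W = (1/2)·X + (1/4)·Y + (1/4)·Z.
x-coordinate: (1/2)·0 + (1/4)·(-2) + (1/4)·8 = 3/2.
y-coordinate: (1/2)·0 + (1/4)·(-3) + (1/4)·(-8) = -11/4.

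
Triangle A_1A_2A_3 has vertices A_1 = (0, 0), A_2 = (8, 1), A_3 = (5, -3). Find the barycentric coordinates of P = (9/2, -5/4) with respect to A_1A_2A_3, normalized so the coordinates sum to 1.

Signed area of the reference triangle: [A_1A_2A_3] = ½·(0·(1−(-3)) + 8·(-3−0) + 5·(0−1)) = ½·(0 − 24 − 5) = -29/2.
[PA_2A_3] = ½·((9/2)·(1−(-3)) + 8·(-3−(-5/4)) + 5·(-5/4−1)) = ½·(18 − 14 − 45/4) = -29/8, so the A_1-coordinate is (-29/8)/(-29/2) = 1/4.
[A_1PA_3] = ½·(0·(-5/4−(-3)) + (9/2)·(-3−0) + 5·(0−(-5/4))) = ½·(0 − 27/2 + 25/4) = -29/8, so the A_2-coordinate is 1/4.
[A_1A_2P] = ½·(0·(1−(-5/4)) + 8·(-5/4−0) + (9/2)·(0−1)) = ½·(0 − 10 − 9/2) = -29/4, so the A_3-coordinate is 1/2.
Check: 1/4 + 1/4 + 1/2 = 1.

(1/4, 1/4, 1/2)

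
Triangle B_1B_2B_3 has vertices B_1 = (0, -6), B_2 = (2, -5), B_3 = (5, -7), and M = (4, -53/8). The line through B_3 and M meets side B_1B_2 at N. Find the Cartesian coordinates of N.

Barycentric coordinates of M with respect to B_1B_2B_3: (1/8, 1/8, 3/4).
On side B_1B_2 the B_3-coordinate is zero; dropping M's B_3-weight 3/4 and renormalizing the remaining 1/8 : 1/8 gives weights 1/2, 1/2 on B_1, B_2.
N = (1/2)·(0, -6) + (1/2)·(2, -5) = (1, -11/2).

(1, -11/2)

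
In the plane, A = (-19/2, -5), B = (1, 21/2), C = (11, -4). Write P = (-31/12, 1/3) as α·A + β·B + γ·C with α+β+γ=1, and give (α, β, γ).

Signed area of the reference triangle: [ABC] = ½·((-19/2)·(21/2−(-4)) + 1·(-4−(-5)) + 11·(-5−(21/2))) = ½·(-551/4 + 1 − 341/2) = -1229/8.
[PBC] = ½·((-31/12)·(21/2−(-4)) + 1·(-4−(1/3)) + 11·(1/3−(21/2))) = ½·(-899/24 − 13/3 − 671/6) = -1229/16, so the A-coordinate is (-1229/16)/(-1229/8) = 1/2.
[APC] = ½·((-19/2)·(1/3−(-4)) + (-31/12)·(-4−(-5)) + 11·(-5−(1/3))) = ½·(-247/6 − 31/12 − 176/3) = -1229/24, so the B-coordinate is 1/3.
[ABP] = ½·((-19/2)·(21/2−(1/3)) + 1·(1/3−(-5)) + (-31/12)·(-5−(21/2))) = ½·(-1159/12 + 16/3 + 961/24) = -1229/48, so the C-coordinate is 1/6.
Check: 1/2 + 1/3 + 1/6 = 1.

(1/2, 1/3, 1/6)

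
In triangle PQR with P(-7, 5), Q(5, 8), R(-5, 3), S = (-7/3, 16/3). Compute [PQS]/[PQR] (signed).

[PQR] = ½·((-7)·(8−3) + 5·(3−5) + (-5)·(5−8)) = ½·(-35 − 10 + 15) = -15.
[PQS] = ½·((-7)·(8−(16/3)) + 5·(16/3−5) + (-7/3)·(5−8)) = ½·(-56/3 + 5/3 + 7) = -5, so the ratio is (-5)/(-15) = 1/3.

1/3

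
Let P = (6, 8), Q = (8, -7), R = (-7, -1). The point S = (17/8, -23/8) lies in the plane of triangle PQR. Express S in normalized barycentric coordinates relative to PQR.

(1/8, 1/2, 3/8)

Signed area of the reference triangle: [PQR] = ½·(6·(-7−(-1)) + 8·(-1−8) + (-7)·(8−(-7))) = ½·(-36 − 72 − 105) = -213/2.
[SQR] = ½·((17/8)·(-7−(-1)) + 8·(-1−(-23/8)) + (-7)·(-23/8−(-7))) = ½·(-51/4 + 15 − 231/8) = -213/16, so the P-coordinate is (-213/16)/(-213/2) = 1/8.
[PSR] = ½·(6·(-23/8−(-1)) + (17/8)·(-1−8) + (-7)·(8−(-23/8))) = ½·(-45/4 − 153/8 − 609/8) = -213/4, so the Q-coordinate is 1/2.
[PQS] = ½·(6·(-7−(-23/8)) + 8·(-23/8−8) + (17/8)·(8−(-7))) = ½·(-99/4 − 87 + 255/8) = -639/16, so the R-coordinate is 3/8.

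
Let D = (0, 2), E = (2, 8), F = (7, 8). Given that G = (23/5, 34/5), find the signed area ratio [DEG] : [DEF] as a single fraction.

3/5

[DEF] = ½·(0·(8−8) + 2·(8−2) + 7·(2−8)) = ½·(0 + 12 − 42) = -15.
[DEG] = ½·(0·(8−(34/5)) + 2·(34/5−2) + (23/5)·(2−8)) = ½·(0 + 48/5 − 138/5) = -9, so the ratio is (-9)/(-15) = 3/5.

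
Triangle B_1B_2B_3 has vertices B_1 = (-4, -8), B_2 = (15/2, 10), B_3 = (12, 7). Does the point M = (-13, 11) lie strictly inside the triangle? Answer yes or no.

no

Barycentric coordinates of M: (38/77, 878/231, -761/231).
The three coordinates are positive, positive, negative; a point is interior exactly when all three are positive.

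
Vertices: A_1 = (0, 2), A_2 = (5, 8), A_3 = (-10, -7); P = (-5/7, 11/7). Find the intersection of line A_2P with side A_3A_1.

Barycentric coordinates of P with respect to A_1A_2A_3: (5/7, 1/7, 1/7).
On side A_3A_1 the A_2-coordinate is zero; dropping P's A_2-weight 1/7 and renormalizing the remaining 1/7 : 5/7 gives weights 1/6, 5/6 on A_3, A_1.
Q = (1/6)·(-10, -7) + (5/6)·(0, 2) = (-5/3, 1/2).

(-5/3, 1/2)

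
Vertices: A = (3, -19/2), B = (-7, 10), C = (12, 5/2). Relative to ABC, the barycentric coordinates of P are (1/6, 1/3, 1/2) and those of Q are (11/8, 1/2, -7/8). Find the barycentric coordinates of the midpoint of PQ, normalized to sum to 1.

Since both coordinate triples sum to 1, the midpoint's barycentrics are the componentwise average.
(1/6+11/8)/2 = 37/48; similarly 5/12 and -3/16.

(37/48, 5/12, -3/16)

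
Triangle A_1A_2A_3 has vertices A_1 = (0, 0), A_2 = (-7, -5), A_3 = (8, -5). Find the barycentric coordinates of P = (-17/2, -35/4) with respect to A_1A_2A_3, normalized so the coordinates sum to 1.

(-3/4, 3/2, 1/4)

Signed area of the reference triangle: [A_1A_2A_3] = ½·(0·(-5−(-5)) + (-7)·(-5−0) + 8·(0−(-5))) = ½·(0 + 35 + 40) = 75/2.
[PA_2A_3] = ½·((-17/2)·(-5−(-5)) + (-7)·(-5−(-35/4)) + 8·(-35/4−(-5))) = ½·(0 − 105/4 − 30) = -225/8, so the A_1-coordinate is (-225/8)/(75/2) = -3/4.
[A_1PA_3] = ½·(0·(-35/4−(-5)) + (-17/2)·(-5−0) + 8·(0−(-35/4))) = ½·(0 + 85/2 + 70) = 225/4, so the A_2-coordinate is 3/2.
[A_1A_2P] = ½·(0·(-5−(-35/4)) + (-7)·(-35/4−0) + (-17/2)·(0−(-5))) = ½·(0 + 245/4 − 85/2) = 75/8, so the A_3-coordinate is 1/4.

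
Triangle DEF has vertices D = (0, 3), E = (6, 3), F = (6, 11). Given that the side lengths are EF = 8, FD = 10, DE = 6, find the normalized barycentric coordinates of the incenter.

The incenter has barycentric coordinates proportional to the opposite side lengths: (8 : 10 : 6).
Normalizing by 8+10+6 = 24 gives (1/3, 5/12, 1/4).

(1/3, 5/12, 1/4)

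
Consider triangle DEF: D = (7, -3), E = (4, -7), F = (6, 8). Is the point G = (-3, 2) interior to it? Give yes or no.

no

Barycentric coordinates of G: (-123/37, 105/37, 55/37).
The three coordinates are negative, positive, positive; a point is interior exactly when all three are positive.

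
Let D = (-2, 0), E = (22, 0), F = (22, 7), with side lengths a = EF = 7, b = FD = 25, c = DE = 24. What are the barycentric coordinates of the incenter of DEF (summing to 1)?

(1/8, 25/56, 3/7)

The incenter has barycentric coordinates proportional to the opposite side lengths: (7 : 25 : 24).
Normalizing by 7+25+24 = 56 gives (1/8, 25/56, 3/7).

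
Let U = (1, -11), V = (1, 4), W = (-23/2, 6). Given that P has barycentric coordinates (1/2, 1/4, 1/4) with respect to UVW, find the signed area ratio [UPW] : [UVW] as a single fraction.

1/4

The signed ratio [UPW]/[UVW] equals the barycentric coordinate of P at vertex V, which is 1/4.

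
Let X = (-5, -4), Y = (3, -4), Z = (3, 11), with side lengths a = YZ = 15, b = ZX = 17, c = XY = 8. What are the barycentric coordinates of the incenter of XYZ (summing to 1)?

The incenter has barycentric coordinates proportional to the opposite side lengths: (15 : 17 : 8).
Normalizing by 15+17+8 = 40 gives (3/8, 17/40, 1/5).

(3/8, 17/40, 1/5)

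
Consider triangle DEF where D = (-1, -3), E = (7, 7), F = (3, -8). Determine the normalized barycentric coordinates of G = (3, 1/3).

Signed area of the reference triangle: [DEF] = ½·((-1)·(7−(-8)) + 7·(-8−(-3)) + 3·(-3−7)) = ½·(-15 − 35 − 30) = -40.
[GEF] = ½·(3·(7−(-8)) + 7·(-8−(1/3)) + 3·(1/3−7)) = ½·(45 − 175/3 − 20) = -50/3, so the D-coordinate is (-50/3)/(-40) = 5/12.
[DGF] = ½·((-1)·(1/3−(-8)) + 3·(-8−(-3)) + 3·(-3−(1/3))) = ½·(-25/3 − 15 − 10) = -50/3, so the E-coordinate is 5/12.
[DEG] = ½·((-1)·(7−(1/3)) + 7·(1/3−(-3)) + 3·(-3−7)) = ½·(-20/3 + 70/3 − 30) = -20/3, so the F-coordinate is 1/6.
Check: 5/12 + 5/12 + 1/6 = 1.

(5/12, 5/12, 1/6)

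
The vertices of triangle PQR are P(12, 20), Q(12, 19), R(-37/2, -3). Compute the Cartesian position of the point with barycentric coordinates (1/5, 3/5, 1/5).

S = (1/5)·P + (3/5)·Q + (1/5)·R.
x-coordinate: (1/5)·12 + (3/5)·12 + (1/5)·(-37/2) = 59/10.
y-coordinate: (1/5)·20 + (3/5)·19 + (1/5)·(-3) = 74/5.

(59/10, 74/5)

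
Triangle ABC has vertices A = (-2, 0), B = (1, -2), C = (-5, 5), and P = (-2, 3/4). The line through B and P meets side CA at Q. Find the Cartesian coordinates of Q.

Barycentric coordinates of P with respect to ABC: (1/2, 1/4, 1/4).
On side CA the B-coordinate is zero; dropping P's B-weight 1/4 and renormalizing the remaining 1/4 : 1/2 gives weights 1/3, 2/3 on C, A.
Q = (1/3)·(-5, 5) + (2/3)·(-2, 0) = (-3, 5/3).

(-3, 5/3)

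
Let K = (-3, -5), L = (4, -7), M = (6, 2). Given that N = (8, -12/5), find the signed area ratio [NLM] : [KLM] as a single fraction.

[KLM] = ½·((-3)·(-7−2) + 4·(2−(-5)) + 6·(-5−(-7))) = ½·(27 + 28 + 12) = 67/2.
[NLM] = ½·(8·(-7−2) + 4·(2−(-12/5)) + 6·(-12/5−(-7))) = ½·(-72 + 88/5 + 138/5) = -67/5, so the ratio is (-67/5)/(67/2) = -2/5.

-2/5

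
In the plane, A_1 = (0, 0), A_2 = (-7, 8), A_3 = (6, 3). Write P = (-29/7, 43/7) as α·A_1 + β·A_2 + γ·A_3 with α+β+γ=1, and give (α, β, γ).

Signed area of the reference triangle: [A_1A_2A_3] = ½·(0·(8−3) + (-7)·(3−0) + 6·(0−8)) = ½·(0 − 21 − 48) = -69/2.
[PA_2A_3] = ½·((-29/7)·(8−3) + (-7)·(3−(43/7)) + 6·(43/7−8)) = ½·(-145/7 + 22 − 78/7) = -69/14, so the A_1-coordinate is (-69/14)/(-69/2) = 1/7.
[A_1PA_3] = ½·(0·(43/7−3) + (-29/7)·(3−0) + 6·(0−(43/7))) = ½·(0 − 87/7 − 258/7) = -345/14, so the A_2-coordinate is 5/7.
[A_1A_2P] = ½·(0·(8−(43/7)) + (-7)·(43/7−0) + (-29/7)·(0−8)) = ½·(0 − 43 + 232/7) = -69/14, so the A_3-coordinate is 1/7.
Check: 1/7 + 5/7 + 1/7 = 1.

(1/7, 5/7, 1/7)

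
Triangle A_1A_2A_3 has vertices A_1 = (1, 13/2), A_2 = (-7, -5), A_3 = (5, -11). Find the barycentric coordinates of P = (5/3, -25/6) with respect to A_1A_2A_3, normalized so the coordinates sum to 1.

Signed area of the reference triangle: [A_1A_2A_3] = ½·(1·(-5−(-11)) + (-7)·(-11−(13/2)) + 5·(13/2−(-5))) = ½·(6 + 245/2 + 115/2) = 93.
[PA_2A_3] = ½·((5/3)·(-5−(-11)) + (-7)·(-11−(-25/6)) + 5·(-25/6−(-5))) = ½·(10 + 287/6 + 25/6) = 31, so the A_1-coordinate is 31/93 = 1/3.
[A_1PA_3] = ½·(1·(-25/6−(-11)) + (5/3)·(-11−(13/2)) + 5·(13/2−(-25/6))) = ½·(41/6 − 175/6 + 160/3) = 31/2, so the A_2-coordinate is 1/6.
[A_1A_2P] = ½·(1·(-5−(-25/6)) + (-7)·(-25/6−(13/2)) + (5/3)·(13/2−(-5))) = ½·(-5/6 + 224/3 + 115/6) = 93/2, so the A_3-coordinate is 1/2.

(1/3, 1/6, 1/2)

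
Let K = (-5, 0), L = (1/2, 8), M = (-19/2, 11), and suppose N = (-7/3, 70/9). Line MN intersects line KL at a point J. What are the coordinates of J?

(-2/7, 48/7)

Barycentric coordinates of N with respect to KLM: (1/9, 2/3, 2/9).
On side KL the M-coordinate is zero; dropping N's M-weight 2/9 and renormalizing the remaining 1/9 : 2/3 gives weights 1/7, 6/7 on K, L.
J = (1/7)·(-5, 0) + (6/7)·(1/2, 8) = (-2/7, 48/7).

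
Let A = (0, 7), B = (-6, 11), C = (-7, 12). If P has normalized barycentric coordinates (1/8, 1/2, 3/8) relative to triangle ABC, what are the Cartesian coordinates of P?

P = (1/8)·A + (1/2)·B + (3/8)·C.
x-coordinate: (1/8)·0 + (1/2)·(-6) + (3/8)·(-7) = -45/8.
y-coordinate: (1/8)·7 + (1/2)·11 + (3/8)·12 = 87/8.

(-45/8, 87/8)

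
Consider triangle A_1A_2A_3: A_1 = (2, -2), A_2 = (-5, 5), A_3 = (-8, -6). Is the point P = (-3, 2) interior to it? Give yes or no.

yes

Barycentric coordinates of P: (31/98, 30/49, 1/14).
The three coordinates are positive, positive, positive; a point is interior exactly when all three are positive.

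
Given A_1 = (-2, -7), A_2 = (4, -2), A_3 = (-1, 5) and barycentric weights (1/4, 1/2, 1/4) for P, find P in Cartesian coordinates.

P = (1/4)·A_1 + (1/2)·A_2 + (1/4)·A_3.
x-coordinate: (1/4)·(-2) + (1/2)·4 + (1/4)·(-1) = 5/4.
y-coordinate: (1/4)·(-7) + (1/2)·(-2) + (1/4)·5 = -3/2.

(5/4, -3/2)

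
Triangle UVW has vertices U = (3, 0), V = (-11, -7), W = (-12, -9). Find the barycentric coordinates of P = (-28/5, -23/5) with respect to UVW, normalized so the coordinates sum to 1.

(2/5, 2/5, 1/5)

Signed area of the reference triangle: [UVW] = ½·(3·(-7−(-9)) + (-11)·(-9−0) + (-12)·(0−(-7))) = ½·(6 + 99 − 84) = 21/2.
[PVW] = ½·((-28/5)·(-7−(-9)) + (-11)·(-9−(-23/5)) + (-12)·(-23/5−(-7))) = ½·(-56/5 + 242/5 − 144/5) = 21/5, so the U-coordinate is (21/5)/(21/2) = 2/5.
[UPW] = ½·(3·(-23/5−(-9)) + (-28/5)·(-9−0) + (-12)·(0−(-23/5))) = ½·(66/5 + 252/5 − 276/5) = 21/5, so the V-coordinate is 2/5.
[UVP] = ½·(3·(-7−(-23/5)) + (-11)·(-23/5−0) + (-28/5)·(0−(-7))) = ½·(-36/5 + 253/5 − 196/5) = 21/10, so the W-coordinate is 1/5.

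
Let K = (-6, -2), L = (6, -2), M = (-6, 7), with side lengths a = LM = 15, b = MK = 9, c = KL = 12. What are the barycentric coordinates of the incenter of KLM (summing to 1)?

(5/12, 1/4, 1/3)

The incenter has barycentric coordinates proportional to the opposite side lengths: (15 : 9 : 12).
Normalizing by 15+9+12 = 36 gives (5/12, 1/4, 1/3).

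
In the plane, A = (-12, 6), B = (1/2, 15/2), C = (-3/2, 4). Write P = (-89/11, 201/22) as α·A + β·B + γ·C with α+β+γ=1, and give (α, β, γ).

(9/11, 1, -9/11)

Signed area of the reference triangle: [ABC] = ½·((-12)·(15/2−4) + (1/2)·(4−6) + (-3/2)·(6−(15/2))) = ½·(-42 − 1 + 9/4) = -163/8.
[PBC] = ½·((-89/11)·(15/2−4) + (1/2)·(4−(201/22)) + (-3/2)·(201/22−(15/2))) = ½·(-623/22 − 113/44 − 27/11) = -1467/88, so the A-coordinate is (-1467/88)/(-163/8) = 9/11.
[APC] = ½·((-12)·(201/22−4) + (-89/11)·(4−6) + (-3/2)·(6−(201/22))) = ½·(-678/11 + 178/11 + 207/44) = -163/8, so the B-coordinate is 1.
[ABP] = ½·((-12)·(15/2−(201/22)) + (1/2)·(201/22−6) + (-89/11)·(6−(15/2))) = ½·(216/11 + 69/44 + 267/22) = 1467/88, so the C-coordinate is -9/11.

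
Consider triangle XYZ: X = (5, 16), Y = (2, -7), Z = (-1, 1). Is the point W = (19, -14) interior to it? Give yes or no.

Barycentric coordinates of W: (115/93, 130/31, -412/93).
The three coordinates are positive, positive, negative; a point is interior exactly when all three are positive.

no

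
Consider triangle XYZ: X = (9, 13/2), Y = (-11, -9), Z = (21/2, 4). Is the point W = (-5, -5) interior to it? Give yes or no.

yes

Barycentric coordinates of W: (32/293, 209/293, 52/293).
The three coordinates are positive, positive, positive; a point is interior exactly when all three are positive.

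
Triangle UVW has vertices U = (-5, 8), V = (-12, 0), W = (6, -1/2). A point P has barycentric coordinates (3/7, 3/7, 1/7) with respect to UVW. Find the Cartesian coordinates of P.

(-45/7, 47/14)

P = (3/7)·U + (3/7)·V + (1/7)·W.
x-coordinate: (3/7)·(-5) + (3/7)·(-12) + (1/7)·6 = -45/7.
y-coordinate: (3/7)·8 + (3/7)·0 + (1/7)·(-1/2) = 47/14.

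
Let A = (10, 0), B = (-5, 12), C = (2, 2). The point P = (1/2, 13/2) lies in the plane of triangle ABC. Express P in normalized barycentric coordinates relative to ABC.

(1/4, 1/2, 1/4)

Signed area of the reference triangle: [ABC] = ½·(10·(12−2) + (-5)·(2−0) + 2·(0−12)) = ½·(100 − 10 − 24) = 33.
[PBC] = ½·((1/2)·(12−2) + (-5)·(2−(13/2)) + 2·(13/2−12)) = ½·(5 + 45/2 − 11) = 33/4, so the A-coordinate is (33/4)/33 = 1/4.
[APC] = ½·(10·(13/2−2) + (1/2)·(2−0) + 2·(0−(13/2))) = ½·(45 + 1 − 13) = 33/2, so the B-coordinate is 1/2.
[ABP] = ½·(10·(12−(13/2)) + (-5)·(13/2−0) + (1/2)·(0−12)) = ½·(55 − 65/2 − 6) = 33/4, so the C-coordinate is 1/4.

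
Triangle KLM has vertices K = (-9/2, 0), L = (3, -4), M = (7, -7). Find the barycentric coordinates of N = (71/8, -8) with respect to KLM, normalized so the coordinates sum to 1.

Signed area of the reference triangle: [KLM] = ½·((-9/2)·(-4−(-7)) + 3·(-7−0) + 7·(0−(-4))) = ½·(-27/2 − 21 + 28) = -13/4.
[NLM] = ½·((71/8)·(-4−(-7)) + 3·(-7−(-8)) + 7·(-8−(-4))) = ½·(213/8 + 3 − 28) = 13/16, so the K-coordinate is (13/16)/(-13/4) = -1/4.
[KNM] = ½·((-9/2)·(-8−(-7)) + (71/8)·(-7−0) + 7·(0−(-8))) = ½·(9/2 − 497/8 + 56) = -13/16, so the L-coordinate is 1/4.
[KLN] = ½·((-9/2)·(-4−(-8)) + 3·(-8−0) + (71/8)·(0−(-4))) = ½·(-18 − 24 + 71/2) = -13/4, so the M-coordinate is 1.

(-1/4, 1/4, 1)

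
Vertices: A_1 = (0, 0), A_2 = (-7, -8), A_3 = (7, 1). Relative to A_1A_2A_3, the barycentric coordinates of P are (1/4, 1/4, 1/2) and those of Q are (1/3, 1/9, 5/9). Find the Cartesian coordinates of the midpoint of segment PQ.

(175/72, -11/12)

Barycentric coordinates of the midpoint are the average: (7/24, 13/72, 19/36).
Converting: (7/24)·A_1 + (13/72)·A_2 + (19/36)·A_3 = (175/72, -11/12).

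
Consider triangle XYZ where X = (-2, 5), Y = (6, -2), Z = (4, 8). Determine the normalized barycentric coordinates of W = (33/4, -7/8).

(-3/8, 1, 3/8)

Signed area of the reference triangle: [XYZ] = ½·((-2)·(-2−8) + 6·(8−5) + 4·(5−(-2))) = ½·(20 + 18 + 28) = 33.
[WYZ] = ½·((33/4)·(-2−8) + 6·(8−(-7/8)) + 4·(-7/8−(-2))) = ½·(-165/2 + 213/4 + 9/2) = -99/8, so the X-coordinate is (-99/8)/33 = -3/8.
[XWZ] = ½·((-2)·(-7/8−8) + (33/4)·(8−5) + 4·(5−(-7/8))) = ½·(71/4 + 99/4 + 47/2) = 33, so the Y-coordinate is 1.
[XYW] = ½·((-2)·(-2−(-7/8)) + 6·(-7/8−5) + (33/4)·(5−(-2))) = ½·(9/4 − 141/4 + 231/4) = 99/8, so the Z-coordinate is 3/8.
Check: -3/8 + 1 + 3/8 = 1.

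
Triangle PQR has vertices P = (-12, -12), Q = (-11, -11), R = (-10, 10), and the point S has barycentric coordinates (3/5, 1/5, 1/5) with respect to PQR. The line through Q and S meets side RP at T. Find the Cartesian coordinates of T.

Line QS meets RP where the Q-coordinate vanishes; zeroing S's Q-weight and renormalizing leaves R, P-weights 1/5 : 3/5 → (1/4, 3/4).
So T = (1/4)·R + (3/4)·P = (-23/2, -13/2).

(-23/2, -13/2)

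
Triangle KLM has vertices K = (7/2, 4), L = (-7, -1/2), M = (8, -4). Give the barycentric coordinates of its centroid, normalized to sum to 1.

(1/3, 1/3, 1/3)

The centroid is the average of the vertices, so each weight is 1/3.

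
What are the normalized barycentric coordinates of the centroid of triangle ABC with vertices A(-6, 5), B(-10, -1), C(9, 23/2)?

The centroid is the average of the vertices, so each weight is 1/3.

(1/3, 1/3, 1/3)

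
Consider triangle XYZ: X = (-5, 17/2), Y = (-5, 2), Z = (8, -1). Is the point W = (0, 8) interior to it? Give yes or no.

no

Barycentric coordinates of W: (186/169, -82/169, 5/13).
The three coordinates are positive, negative, positive; a point is interior exactly when all three are positive.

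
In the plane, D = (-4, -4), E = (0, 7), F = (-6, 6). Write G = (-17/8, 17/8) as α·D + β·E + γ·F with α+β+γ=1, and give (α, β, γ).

Signed area of the reference triangle: [DEF] = ½·((-4)·(7−6) + 0·(6−(-4)) + (-6)·(-4−7)) = ½·(-4 + 0 + 66) = 31.
[GEF] = ½·((-17/8)·(7−6) + 0·(6−(17/8)) + (-6)·(17/8−7)) = ½·(-17/8 + 0 + 117/4) = 217/16, so the D-coordinate is (217/16)/31 = 7/16.
[DGF] = ½·((-4)·(17/8−6) + (-17/8)·(6−(-4)) + (-6)·(-4−(17/8))) = ½·(31/2 − 85/4 + 147/4) = 31/2, so the E-coordinate is 1/2.
[DEG] = ½·((-4)·(7−(17/8)) + 0·(17/8−(-4)) + (-17/8)·(-4−7)) = ½·(-39/2 + 0 + 187/8) = 31/16, so the F-coordinate is 1/16.
Check: 7/16 + 1/2 + 1/16 = 1.

(7/16, 1/2, 1/16)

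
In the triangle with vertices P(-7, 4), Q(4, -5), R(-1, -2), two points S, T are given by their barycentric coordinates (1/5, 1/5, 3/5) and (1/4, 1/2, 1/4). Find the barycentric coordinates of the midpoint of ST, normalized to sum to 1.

Since both coordinate triples sum to 1, the midpoint's barycentrics are the componentwise average.
(1/5+1/4)/2 = 9/40; similarly 7/20 and 17/40.

(9/40, 7/20, 17/40)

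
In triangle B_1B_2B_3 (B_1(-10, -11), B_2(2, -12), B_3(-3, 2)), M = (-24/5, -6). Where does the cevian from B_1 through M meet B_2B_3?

(-4/3, -8/3)

Barycentric coordinates of M with respect to B_1B_2B_3: (2/5, 1/5, 2/5).
On side B_2B_3 the B_1-coordinate is zero; dropping M's B_1-weight 2/5 and renormalizing the remaining 1/5 : 2/5 gives weights 1/3, 2/3 on B_2, B_3.
N = (1/3)·(2, -12) + (2/3)·(-3, 2) = (-4/3, -8/3).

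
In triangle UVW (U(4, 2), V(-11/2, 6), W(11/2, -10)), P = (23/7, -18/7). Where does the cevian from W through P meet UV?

(13/8, 3)

Barycentric coordinates of P with respect to UVW: (3/7, 1/7, 3/7).
On side UV the W-coordinate is zero; dropping P's W-weight 3/7 and renormalizing the remaining 3/7 : 1/7 gives weights 3/4, 1/4 on U, V.
Q = (3/4)·(4, 2) + (1/4)·(-11/2, 6) = (13/8, 3).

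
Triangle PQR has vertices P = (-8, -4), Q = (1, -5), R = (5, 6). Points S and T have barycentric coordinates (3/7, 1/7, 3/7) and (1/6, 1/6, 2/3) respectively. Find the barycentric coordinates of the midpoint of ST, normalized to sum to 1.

Since both coordinate triples sum to 1, the midpoint's barycentrics are the componentwise average.
(3/7+1/6)/2 = 25/84; similarly 13/84 and 23/42.

(25/84, 13/84, 23/42)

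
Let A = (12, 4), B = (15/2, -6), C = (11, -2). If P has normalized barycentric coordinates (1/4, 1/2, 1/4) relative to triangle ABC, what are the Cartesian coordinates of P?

P = (1/4)·A + (1/2)·B + (1/4)·C.
x-coordinate: (1/4)·12 + (1/2)·(15/2) + (1/4)·11 = 19/2.
y-coordinate: (1/4)·4 + (1/2)·(-6) + (1/4)·(-2) = -5/2.

(19/2, -5/2)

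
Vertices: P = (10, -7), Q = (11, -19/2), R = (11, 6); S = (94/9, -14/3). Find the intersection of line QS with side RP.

(72/7, -23/7)

Barycentric coordinates of S with respect to PQR: (5/9, 2/9, 2/9).
On side RP the Q-coordinate is zero; dropping S's Q-weight 2/9 and renormalizing the remaining 2/9 : 5/9 gives weights 2/7, 5/7 on R, P.
T = (2/7)·(11, 6) + (5/7)·(10, -7) = (72/7, -23/7).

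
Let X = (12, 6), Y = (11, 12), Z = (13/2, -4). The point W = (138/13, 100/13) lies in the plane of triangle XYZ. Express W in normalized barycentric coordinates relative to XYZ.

Signed area of the reference triangle: [XYZ] = ½·(12·(12−(-4)) + 11·(-4−6) + (13/2)·(6−12)) = ½·(192 − 110 − 39) = 43/2.
[WYZ] = ½·((138/13)·(12−(-4)) + 11·(-4−(100/13)) + (13/2)·(100/13−12)) = ½·(2208/13 − 1672/13 − 28) = 86/13, so the X-coordinate is (86/13)/(43/2) = 4/13.
[XWZ] = ½·(12·(100/13−(-4)) + (138/13)·(-4−6) + (13/2)·(6−(100/13))) = ½·(1824/13 − 1380/13 − 11) = 301/26, so the Y-coordinate is 7/13.
[XYW] = ½·(12·(12−(100/13)) + 11·(100/13−6) + (138/13)·(6−12)) = ½·(672/13 + 242/13 − 828/13) = 43/13, so the Z-coordinate is 2/13.
Check: 4/13 + 7/13 + 2/13 = 1.

(4/13, 7/13, 2/13)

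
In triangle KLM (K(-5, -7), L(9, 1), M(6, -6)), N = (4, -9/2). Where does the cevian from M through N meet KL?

(2, -3)

Barycentric coordinates of N with respect to KLM: (1/4, 1/4, 1/2).
On side KL the M-coordinate is zero; dropping N's M-weight 1/2 and renormalizing the remaining 1/4 : 1/4 gives weights 1/2, 1/2 on K, L.
J = (1/2)·(-5, -7) + (1/2)·(9, 1) = (2, -3).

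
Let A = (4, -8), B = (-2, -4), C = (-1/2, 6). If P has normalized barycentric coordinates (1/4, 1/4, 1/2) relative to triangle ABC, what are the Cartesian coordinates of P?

(1/4, 0)

P = (1/4)·A + (1/4)·B + (1/2)·C.
x-coordinate: (1/4)·4 + (1/4)·(-2) + (1/2)·(-1/2) = 1/4.
y-coordinate: (1/4)·(-8) + (1/4)·(-4) + (1/2)·6 = 0.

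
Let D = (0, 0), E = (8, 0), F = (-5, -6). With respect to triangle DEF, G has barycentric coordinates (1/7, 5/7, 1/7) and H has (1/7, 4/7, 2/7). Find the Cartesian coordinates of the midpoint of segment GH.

(57/14, -9/7)

Barycentric coordinates of the midpoint are the average: (1/7, 9/14, 3/14).
Converting: (1/7)·D + (9/14)·E + (3/14)·F = (57/14, -9/7).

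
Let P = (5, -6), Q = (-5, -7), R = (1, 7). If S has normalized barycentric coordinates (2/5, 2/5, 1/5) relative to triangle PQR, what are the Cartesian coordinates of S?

S = (2/5)·P + (2/5)·Q + (1/5)·R.
x-coordinate: (2/5)·5 + (2/5)·(-5) + (1/5)·1 = 1/5.
y-coordinate: (2/5)·(-6) + (2/5)·(-7) + (1/5)·7 = -19/5.

(1/5, -19/5)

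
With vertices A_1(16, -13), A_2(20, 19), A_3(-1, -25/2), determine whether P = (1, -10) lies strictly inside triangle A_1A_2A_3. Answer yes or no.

Barycentric coordinates of P: (1/52, 29/364, 82/91).
The three coordinates are positive, positive, positive; a point is interior exactly when all three are positive.

yes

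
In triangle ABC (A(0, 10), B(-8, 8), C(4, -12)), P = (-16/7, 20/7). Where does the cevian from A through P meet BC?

Barycentric coordinates of P with respect to ABC: (2/7, 3/7, 2/7).
On side BC the A-coordinate is zero; dropping P's A-weight 2/7 and renormalizing the remaining 3/7 : 2/7 gives weights 3/5, 2/5 on B, C.
Q = (3/5)·(-8, 8) + (2/5)·(4, -12) = (-16/5, 0).

(-16/5, 0)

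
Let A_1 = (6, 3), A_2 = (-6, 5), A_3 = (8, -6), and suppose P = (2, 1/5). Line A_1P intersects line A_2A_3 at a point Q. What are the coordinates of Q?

(1, -1/2)

Barycentric coordinates of P with respect to A_1A_2A_3: (1/5, 2/5, 2/5).
On side A_2A_3 the A_1-coordinate is zero; dropping P's A_1-weight 1/5 and renormalizing the remaining 2/5 : 2/5 gives weights 1/2, 1/2 on A_2, A_3.
Q = (1/2)·(-6, 5) + (1/2)·(8, -6) = (1, -1/2).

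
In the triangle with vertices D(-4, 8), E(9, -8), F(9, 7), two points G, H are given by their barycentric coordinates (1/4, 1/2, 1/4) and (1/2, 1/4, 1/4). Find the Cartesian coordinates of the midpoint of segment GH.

(33/8, 7/4)

Barycentric coordinates of the midpoint are the average: (3/8, 3/8, 1/4).
Converting: (3/8)·D + (3/8)·E + (1/4)·F = (33/8, 7/4).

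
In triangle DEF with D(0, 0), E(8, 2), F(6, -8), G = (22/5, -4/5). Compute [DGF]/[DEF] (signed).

[DEF] = ½·(0·(2−(-8)) + 8·(-8−0) + 6·(0−2)) = ½·(0 − 64 − 12) = -38.
[DGF] = ½·(0·(-4/5−(-8)) + (22/5)·(-8−0) + 6·(0−(-4/5))) = ½·(0 − 176/5 + 24/5) = -76/5, so the ratio is (-76/5)/(-38) = 2/5.

2/5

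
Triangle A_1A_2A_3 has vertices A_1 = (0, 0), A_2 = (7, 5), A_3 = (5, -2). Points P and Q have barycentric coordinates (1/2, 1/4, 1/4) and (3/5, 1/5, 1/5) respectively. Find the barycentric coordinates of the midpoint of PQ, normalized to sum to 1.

Since both coordinate triples sum to 1, the midpoint's barycentrics are the componentwise average.
(1/2+3/5)/2 = 11/20; similarly 9/40 and 9/40.

(11/20, 9/40, 9/40)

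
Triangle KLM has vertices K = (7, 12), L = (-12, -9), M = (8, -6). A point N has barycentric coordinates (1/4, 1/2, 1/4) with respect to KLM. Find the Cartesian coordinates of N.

(-9/4, -3)

N = (1/4)·K + (1/2)·L + (1/4)·M.
x-coordinate: (1/4)·7 + (1/2)·(-12) + (1/4)·8 = -9/4.
y-coordinate: (1/4)·12 + (1/2)·(-9) + (1/4)·(-6) = -3.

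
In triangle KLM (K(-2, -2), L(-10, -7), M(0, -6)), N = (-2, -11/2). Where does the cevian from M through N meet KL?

(-6, -9/2)

Barycentric coordinates of N with respect to KLM: (1/6, 1/6, 2/3).
On side KL the M-coordinate is zero; dropping N's M-weight 2/3 and renormalizing the remaining 1/6 : 1/6 gives weights 1/2, 1/2 on K, L.
J = (1/2)·(-2, -2) + (1/2)·(-10, -7) = (-6, -9/2).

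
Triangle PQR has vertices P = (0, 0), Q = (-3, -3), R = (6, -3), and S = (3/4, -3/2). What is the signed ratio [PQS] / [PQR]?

[PQR] = ½·(0·(-3−(-3)) + (-3)·(-3−0) + 6·(0−(-3))) = ½·(0 + 9 + 18) = 27/2.
[PQS] = ½·(0·(-3−(-3/2)) + (-3)·(-3/2−0) + (3/4)·(0−(-3))) = ½·(0 + 9/2 + 9/4) = 27/8, so the ratio is (27/8)/(27/2) = 1/4.

1/4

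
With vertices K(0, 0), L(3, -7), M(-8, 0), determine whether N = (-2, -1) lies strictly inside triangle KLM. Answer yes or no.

Barycentric coordinates of N: (31/56, 1/7, 17/56).
The three coordinates are positive, positive, positive; a point is interior exactly when all three are positive.

yes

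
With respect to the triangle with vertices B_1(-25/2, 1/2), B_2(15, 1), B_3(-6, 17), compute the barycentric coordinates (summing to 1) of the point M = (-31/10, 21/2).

(1/5, 1/5, 3/5)

Signed area of the reference triangle: [B_1B_2B_3] = ½·((-25/2)·(1−17) + 15·(17−(1/2)) + (-6)·(1/2−1)) = ½·(200 + 495/2 + 3) = 901/4.
[MB_2B_3] = ½·((-31/10)·(1−17) + 15·(17−(21/2)) + (-6)·(21/2−1)) = ½·(248/5 + 195/2 − 57) = 901/20, so the B_1-coordinate is (901/20)/(901/4) = 1/5.
[B_1MB_3] = ½·((-25/2)·(21/2−17) + (-31/10)·(17−(1/2)) + (-6)·(1/2−(21/2))) = ½·(325/4 − 1023/20 + 60) = 901/20, so the B_2-coordinate is 1/5.
[B_1B_2M] = ½·((-25/2)·(1−(21/2)) + 15·(21/2−(1/2)) + (-31/10)·(1/2−1)) = ½·(475/4 + 150 + 31/20) = 2703/20, so the B_3-coordinate is 3/5.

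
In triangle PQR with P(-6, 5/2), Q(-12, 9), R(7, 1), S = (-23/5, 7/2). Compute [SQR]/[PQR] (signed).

3/5

[PQR] = ½·((-6)·(9−1) + (-12)·(1−(5/2)) + 7·(5/2−9)) = ½·(-48 + 18 − 91/2) = -151/4.
[SQR] = ½·((-23/5)·(9−1) + (-12)·(1−(7/2)) + 7·(7/2−9)) = ½·(-184/5 + 30 − 77/2) = -453/20, so the ratio is (-453/20)/(-151/4) = 3/5.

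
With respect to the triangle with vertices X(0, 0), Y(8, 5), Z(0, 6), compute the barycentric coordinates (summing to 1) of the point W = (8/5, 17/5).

(2/5, 1/5, 2/5)

Signed area of the reference triangle: [XYZ] = ½·(0·(5−6) + 8·(6−0) + 0·(0−5)) = ½·(0 + 48 + 0) = 24.
[WYZ] = ½·((8/5)·(5−6) + 8·(6−(17/5)) + 0·(17/5−5)) = ½·(-8/5 + 104/5 + 0) = 48/5, so the X-coordinate is (48/5)/24 = 2/5.
[XWZ] = ½·(0·(17/5−6) + (8/5)·(6−0) + 0·(0−(17/5))) = ½·(0 + 48/5 + 0) = 24/5, so the Y-coordinate is 1/5.
[XYW] = ½·(0·(5−(17/5)) + 8·(17/5−0) + (8/5)·(0−5)) = ½·(0 + 136/5 − 8) = 48/5, so the Z-coordinate is 2/5.
Check: 2/5 + 1/5 + 2/5 = 1.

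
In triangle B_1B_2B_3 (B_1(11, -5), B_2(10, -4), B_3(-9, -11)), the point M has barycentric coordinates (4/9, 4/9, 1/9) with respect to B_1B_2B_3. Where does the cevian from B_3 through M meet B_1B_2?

(21/2, -9/2)

Line B_3M meets B_1B_2 where the B_3-coordinate vanishes; zeroing M's B_3-weight and renormalizing leaves B_1, B_2-weights 4/9 : 4/9 → (1/2, 1/2).
So N = (1/2)·B_1 + (1/2)·B_2 = (21/2, -9/2).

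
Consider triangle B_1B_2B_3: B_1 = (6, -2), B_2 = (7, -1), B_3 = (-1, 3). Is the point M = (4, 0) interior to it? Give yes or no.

Barycentric coordinates of M: (1/3, 1/3, 1/3).
The three coordinates are positive, positive, positive; a point is interior exactly when all three are positive.

yes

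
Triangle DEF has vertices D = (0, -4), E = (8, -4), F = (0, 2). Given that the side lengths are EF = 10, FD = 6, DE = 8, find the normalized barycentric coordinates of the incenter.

The incenter has barycentric coordinates proportional to the opposite side lengths: (10 : 6 : 8).
Normalizing by 10+6+8 = 24 gives (5/12, 1/4, 1/3).

(5/12, 1/4, 1/3)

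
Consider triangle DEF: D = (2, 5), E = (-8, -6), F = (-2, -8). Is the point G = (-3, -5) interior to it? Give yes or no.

Barycentric coordinates of G: (8/43, 25/86, 45/86).
The three coordinates are positive, positive, positive; a point is interior exactly when all three are positive.

yes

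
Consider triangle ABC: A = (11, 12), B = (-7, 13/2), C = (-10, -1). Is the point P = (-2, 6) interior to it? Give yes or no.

Barycentric coordinates of P: (26/79, 86/237, 73/237).
The three coordinates are positive, positive, positive; a point is interior exactly when all three are positive.

yes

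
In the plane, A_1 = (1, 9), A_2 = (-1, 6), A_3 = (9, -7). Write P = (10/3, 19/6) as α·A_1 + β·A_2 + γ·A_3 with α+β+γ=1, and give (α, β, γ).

Signed area of the reference triangle: [A_1A_2A_3] = ½·(1·(6−(-7)) + (-1)·(-7−9) + 9·(9−6)) = ½·(13 + 16 + 27) = 28.
[PA_2A_3] = ½·((10/3)·(6−(-7)) + (-1)·(-7−(19/6)) + 9·(19/6−6)) = ½·(130/3 + 61/6 − 51/2) = 14, so the A_1-coordinate is 14/28 = 1/2.
[A_1PA_3] = ½·(1·(19/6−(-7)) + (10/3)·(-7−9) + 9·(9−(19/6))) = ½·(61/6 − 160/3 + 105/2) = 14/3, so the A_2-coordinate is 1/6.
[A_1A_2P] = ½·(1·(6−(19/6)) + (-1)·(19/6−9) + (10/3)·(9−6)) = ½·(17/6 + 35/6 + 10) = 28/3, so the A_3-coordinate is 1/3.

(1/2, 1/6, 1/3)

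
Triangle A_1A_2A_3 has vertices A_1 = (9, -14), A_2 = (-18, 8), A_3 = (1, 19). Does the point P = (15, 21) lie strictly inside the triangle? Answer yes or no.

no

Barycentric coordinates of P: (116/715, -478/715, 1077/715).
The three coordinates are positive, negative, positive; a point is interior exactly when all three are positive.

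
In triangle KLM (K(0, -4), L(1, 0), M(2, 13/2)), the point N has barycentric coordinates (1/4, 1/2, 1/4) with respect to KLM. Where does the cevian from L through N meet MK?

(1, 5/4)

Line LN meets MK where the L-coordinate vanishes; zeroing N's L-weight and renormalizing leaves M, K-weights 1/4 : 1/4 → (1/2, 1/2).
So J = (1/2)·M + (1/2)·K = (1, 5/4).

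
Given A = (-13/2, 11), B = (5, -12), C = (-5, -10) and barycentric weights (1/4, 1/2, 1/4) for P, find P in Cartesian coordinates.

(-3/8, -23/4)

P = (1/4)·A + (1/2)·B + (1/4)·C.
x-coordinate: (1/4)·(-13/2) + (1/2)·5 + (1/4)·(-5) = -3/8.
y-coordinate: (1/4)·11 + (1/2)·(-12) + (1/4)·(-10) = -23/4.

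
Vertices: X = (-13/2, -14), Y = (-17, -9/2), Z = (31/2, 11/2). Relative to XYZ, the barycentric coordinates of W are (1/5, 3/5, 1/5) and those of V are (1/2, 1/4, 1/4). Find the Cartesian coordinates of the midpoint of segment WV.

Barycentric coordinates of the midpoint are the average: (7/20, 17/40, 9/40).
Converting: (7/20)·X + (17/40)·Y + (9/40)·Z = (-481/80, -223/40).

(-481/80, -223/40)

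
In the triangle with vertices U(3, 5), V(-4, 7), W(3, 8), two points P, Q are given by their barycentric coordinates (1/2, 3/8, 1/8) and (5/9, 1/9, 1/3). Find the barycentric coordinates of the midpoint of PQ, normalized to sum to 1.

(19/36, 35/144, 11/48)

Since both coordinate triples sum to 1, the midpoint's barycentrics are the componentwise average.
(1/2+5/9)/2 = 19/36; similarly 35/144 and 11/48.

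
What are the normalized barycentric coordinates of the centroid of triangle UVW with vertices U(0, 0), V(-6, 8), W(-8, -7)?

(1/3, 1/3, 1/3)

The centroid is the average of the vertices, so each weight is 1/3.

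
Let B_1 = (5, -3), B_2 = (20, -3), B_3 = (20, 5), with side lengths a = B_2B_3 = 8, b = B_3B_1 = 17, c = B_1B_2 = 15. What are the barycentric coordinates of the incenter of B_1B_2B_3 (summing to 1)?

(1/5, 17/40, 3/8)

The incenter has barycentric coordinates proportional to the opposite side lengths: (8 : 17 : 15).
Normalizing by 8+17+15 = 40 gives (1/5, 17/40, 3/8).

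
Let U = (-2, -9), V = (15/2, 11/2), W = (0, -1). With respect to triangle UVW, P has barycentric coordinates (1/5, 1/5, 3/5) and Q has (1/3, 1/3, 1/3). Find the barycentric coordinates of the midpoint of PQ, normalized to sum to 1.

Since both coordinate triples sum to 1, the midpoint's barycentrics are the componentwise average.
(1/5+1/3)/2 = 4/15; similarly 4/15 and 7/15.

(4/15, 4/15, 7/15)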